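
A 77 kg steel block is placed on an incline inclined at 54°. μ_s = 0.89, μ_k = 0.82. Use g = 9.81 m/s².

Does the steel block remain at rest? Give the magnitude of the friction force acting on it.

f ≈ 364 N

N = m g cos θ = 444 N.
Down-slope weight component: m g sin θ = 611 N.
μ_s N = 395 N.
611 > 395 N, so it slides; kinetic friction f = μ_k N = 0.82×444 = 364 N.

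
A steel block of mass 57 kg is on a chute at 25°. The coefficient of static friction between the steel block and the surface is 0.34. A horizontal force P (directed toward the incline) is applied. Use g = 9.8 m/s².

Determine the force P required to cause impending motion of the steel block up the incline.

P ≈ 535 N

At impending motion up the slope, friction acts down-slope at its limit: f = μ_s N.
Perpendicular to the incline: N = m g cos θ + P sin θ.
Along the incline: P cos θ = m g sin θ + μ_s N = m g sin θ + μ_s (m g cos θ + P sin θ).
Solving, P (cos θ − μ_s sin θ) = m g (sin θ + μ_s cos θ), so P = 57×9.8×(sin 25° + 0.34 cos 25°)/(cos 25° − 0.34 sin 25°) = 559×0.7308/0.7626 = 535 N.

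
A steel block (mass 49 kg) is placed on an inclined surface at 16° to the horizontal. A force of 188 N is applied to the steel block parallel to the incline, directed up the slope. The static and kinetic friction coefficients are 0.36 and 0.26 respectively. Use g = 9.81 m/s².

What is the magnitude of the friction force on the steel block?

f ≈ 55.5 N (down the incline)

Normal force: N = m g cos θ = 49 × 9.81 × cos 16° = 462.1 N.
The friction needed for equilibrium is m g sin θ − P = 132.5 − 188 = -55.5 N, measured positive up-slope.
Static friction can supply at most μ_s N = 166.3 N.
Since |-55.5| ≤ 166.3 N, static friction is sufficient; f equals the required value, not μ_s N.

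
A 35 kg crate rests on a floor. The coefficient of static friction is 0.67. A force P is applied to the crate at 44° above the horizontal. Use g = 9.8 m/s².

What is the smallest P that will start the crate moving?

P ≈ 194 N

N = m g − P sin α (the pull lifts the crate).
At impending slip, P cos α = μ_s N = μ_s (m g − P sin α).
Solving: P (cos α + μ_s sin α) = μ_s m g → P = 0.67×343/(cos 44° + 0.67 sin 44°) = 230/1.185 = 194 N.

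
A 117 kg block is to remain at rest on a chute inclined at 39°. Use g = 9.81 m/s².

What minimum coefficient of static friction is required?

μ_s,min ≈ 0.81

At the slip threshold m g sin θ = μ_s m g cos θ, so μ_s,min = tan θ.
μ_s,min = tan 39° = 0.81.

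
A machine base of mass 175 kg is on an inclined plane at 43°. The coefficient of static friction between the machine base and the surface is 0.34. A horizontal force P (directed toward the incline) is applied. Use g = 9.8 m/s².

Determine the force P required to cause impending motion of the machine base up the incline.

P ≈ 3200 N

At impending motion up the slope, friction acts down-slope at its limit: f = μ_s N.
Perpendicular to the incline: N = m g cos θ + P sin θ.
Along the incline: P cos θ = m g sin θ + μ_s N = m g sin θ + μ_s (m g cos θ + P sin θ).
Solving, P (cos θ − μ_s sin θ) = m g (sin θ + μ_s cos θ), so P = 175×9.8×(sin 43° + 0.34 cos 43°)/(cos 43° − 0.34 sin 43°) = 1720×0.9307/0.4995 = 3200 N.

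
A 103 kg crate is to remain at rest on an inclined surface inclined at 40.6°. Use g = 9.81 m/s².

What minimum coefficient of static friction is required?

At the slip threshold m g sin θ = μ_s m g cos θ, so μ_s,min = tan θ.
μ_s,min = tan 40.6° = 0.857.

μ_s,min ≈ 0.857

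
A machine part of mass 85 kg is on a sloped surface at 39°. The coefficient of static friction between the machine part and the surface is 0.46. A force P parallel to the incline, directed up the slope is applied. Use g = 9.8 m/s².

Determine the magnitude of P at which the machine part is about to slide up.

At impending motion up the slope, friction acts down-slope at its limit: f = μ_s N.
P is parallel to the surface, so N = m g cos θ = 647 N.
Along the incline: P = m g sin θ + μ_s N = 524 + 0.46×647 = 822 N.

P ≈ 822 N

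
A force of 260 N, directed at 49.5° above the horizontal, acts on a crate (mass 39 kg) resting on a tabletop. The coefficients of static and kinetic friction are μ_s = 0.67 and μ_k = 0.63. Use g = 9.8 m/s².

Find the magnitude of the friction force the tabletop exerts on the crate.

The vertical component of P reduces the normal force: N = m g − P sin α = 382.2 − 197.7 = 184.5 N.
Horizontally, friction must balance P cos α = 168.9 N.
The static-friction limit is μ_s N = 123.6 N.
168.9 > 123.6 N → the crate slides; f = μ_k N = 0.63×184.5 = 116 N.

f ≈ 116 N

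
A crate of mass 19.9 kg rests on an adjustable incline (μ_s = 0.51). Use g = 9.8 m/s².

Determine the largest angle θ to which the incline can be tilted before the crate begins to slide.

θ_max ≈ 27°

At the slip threshold, m g sin θ = μ_s · m g cos θ, so tan θ = μ_s.
θ_max = arctan(0.51) = 27°.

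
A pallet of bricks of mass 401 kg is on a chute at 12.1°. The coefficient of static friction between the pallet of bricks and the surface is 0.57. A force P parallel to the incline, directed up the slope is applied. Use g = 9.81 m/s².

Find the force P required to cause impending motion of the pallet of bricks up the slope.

P ≈ 3020 N

At impending motion up the slope, friction acts down-slope at its limit: f = μ_s N.
P is parallel to the surface, so N = m g cos θ = 3850 N.
Along the incline: P = m g sin θ + μ_s N = 825 + 0.57×3850 = 3020 N.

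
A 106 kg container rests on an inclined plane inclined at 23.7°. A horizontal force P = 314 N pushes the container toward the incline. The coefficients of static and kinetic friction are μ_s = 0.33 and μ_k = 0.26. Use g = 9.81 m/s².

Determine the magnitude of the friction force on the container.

Resolve perpendicular to the incline: N = m g cos θ + P sin θ = 106×9.81×cos 23.7° + 314×sin 23.7° = 1078 N.
Parallel to the incline: P cos θ − m g sin θ = 287.5 − 418 = -130.5 N; the friction needed to balance this is 130.5 N acting up the slope.
The limit of static friction is μ_s N = 355.9 N.
Since 130.5 N is within the 355.9 N limit, the container stays put and friction is exactly 130 N.

f ≈ 130 N (up the incline)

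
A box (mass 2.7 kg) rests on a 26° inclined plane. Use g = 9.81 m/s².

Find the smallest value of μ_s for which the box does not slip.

μ_s,min ≈ 0.488

At the slip threshold m g sin θ = μ_s m g cos θ, so μ_s,min = tan θ.
μ_s,min = tan 26° = 0.488.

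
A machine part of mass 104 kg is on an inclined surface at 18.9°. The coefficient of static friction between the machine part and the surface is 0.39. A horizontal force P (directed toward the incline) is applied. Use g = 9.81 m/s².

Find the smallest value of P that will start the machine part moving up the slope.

At impending motion up the slope, friction acts down-slope at its limit: f = μ_s N.
Perpendicular to the incline: N = m g cos θ + P sin θ.
Along the incline: P cos θ = m g sin θ + μ_s N = m g sin θ + μ_s (m g cos θ + P sin θ).
Solving, P (cos θ − μ_s sin θ) = m g (sin θ + μ_s cos θ), so P = 104×9.81×(sin 18.9° + 0.39 cos 18.9°)/(cos 18.9° − 0.39 sin 18.9°) = 1020×0.6929/0.8198 = 862 N.

P ≈ 862 N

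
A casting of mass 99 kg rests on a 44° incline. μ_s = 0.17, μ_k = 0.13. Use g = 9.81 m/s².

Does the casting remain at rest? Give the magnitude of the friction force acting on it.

f ≈ 90.8 N

N = m g cos θ = 699 N.
Down-slope weight component: m g sin θ = 675 N.
μ_s N = 119 N.
675 > 119 N, so it slides; kinetic friction f = μ_k N = 0.13×699 = 90.8 N.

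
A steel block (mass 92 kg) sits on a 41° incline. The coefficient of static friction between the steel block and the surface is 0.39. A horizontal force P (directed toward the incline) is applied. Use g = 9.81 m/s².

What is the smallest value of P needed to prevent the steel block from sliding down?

The steel block tends to slide down (tan θ > μ_s), so at the point of impending slip friction acts up-slope at its limit: f = μ_s N.
Perpendicular to the incline: N = m g cos θ + P sin θ.
Along the incline: P cos θ + μ_s N = m g sin θ, i.e. P cos θ + μ_s (m g cos θ + P sin θ) = m g sin θ.
Solving, P (cos θ + μ_s sin θ) = m g (sin θ − μ_s cos θ), so P = 903×0.3617/1.011 = 323 N.

P_min ≈ 323 N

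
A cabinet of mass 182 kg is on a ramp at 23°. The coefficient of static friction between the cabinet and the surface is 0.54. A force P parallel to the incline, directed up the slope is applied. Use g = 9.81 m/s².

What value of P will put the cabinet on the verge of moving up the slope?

P ≈ 1590 N

At impending motion up the slope, friction acts down-slope at its limit: f = μ_s N.
P is parallel to the surface, so N = m g cos θ = 1640 N.
Along the incline: P = m g sin θ + μ_s N = 698 + 0.54×1640 = 1590 N.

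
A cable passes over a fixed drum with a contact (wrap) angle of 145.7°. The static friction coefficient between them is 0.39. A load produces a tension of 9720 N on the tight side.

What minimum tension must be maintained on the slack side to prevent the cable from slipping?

T_min ≈ 3610 N

Capstan equation at impending slip: T_tight/T_slack = e^{μβ}.
β = 145.7° = 2.543 rad; e^{μβ} = e^{0.39×2.543} = 2.696.
T_slack = T_tight / e^{μβ} = 9720 / 2.696 = 3610 N.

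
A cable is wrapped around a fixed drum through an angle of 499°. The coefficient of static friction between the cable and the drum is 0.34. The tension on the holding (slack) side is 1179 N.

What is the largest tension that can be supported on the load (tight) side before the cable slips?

At impending slip the capstan equation gives T₂/T₁ = e^{μβ} with β in radians.
β = 499° × π/180 = 8.709 rad.
e^{μβ} = e^{0.34×8.709} = 19.32.
T₂ = T₁ · e^{μβ} = 1179 × 19.32 = 22800 N.

T_max ≈ 22800 N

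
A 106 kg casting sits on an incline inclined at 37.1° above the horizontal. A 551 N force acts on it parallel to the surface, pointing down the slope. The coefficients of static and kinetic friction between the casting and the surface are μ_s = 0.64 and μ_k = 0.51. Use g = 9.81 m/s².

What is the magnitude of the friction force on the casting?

f ≈ 423 N (up the incline)

Perpendicular to the surface, N = m g cos θ = 106·9.81·cos 37.1° = 829.4 N.
The friction needed for equilibrium is m g sin θ + P = 627.3 + 551 = 1178 N, measured positive up-slope.
The static-friction ceiling is μ_s N = 0.64 × 829.4 = 530.8 N.
Since |1178| > 530.8 N, static friction cannot hold it; the casting slides down the incline and kinetic friction applies: f = μ_k N = 0.51 × 829.4 = 423 N.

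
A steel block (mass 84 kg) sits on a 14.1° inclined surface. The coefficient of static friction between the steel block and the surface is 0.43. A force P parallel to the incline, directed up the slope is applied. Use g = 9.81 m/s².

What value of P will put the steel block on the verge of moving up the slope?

P ≈ 544 N

At impending motion up the slope, friction acts down-slope at its limit: f = μ_s N.
P is parallel to the surface, so N = m g cos θ = 799 N.
Along the incline: P = m g sin θ + μ_s N = 201 + 0.43×799 = 544 N.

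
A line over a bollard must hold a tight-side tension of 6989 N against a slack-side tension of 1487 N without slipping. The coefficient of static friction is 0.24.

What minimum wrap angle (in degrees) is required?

T₂/T₁ = e^{μβ} → β = ln(T₂/T₁)/μ.
β = ln(6989/1487)/0.24 = 1.548/0.24 = 6.448 rad.
In degrees: β = 6.448 × 180/π = 369°.

β_min ≈ 369°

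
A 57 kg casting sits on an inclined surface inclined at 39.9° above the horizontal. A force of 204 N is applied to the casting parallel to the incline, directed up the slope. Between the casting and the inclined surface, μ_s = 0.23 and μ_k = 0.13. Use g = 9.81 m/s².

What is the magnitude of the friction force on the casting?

The normal reaction is N = m g cos θ = 429 N.
Parallel to the incline, ΣF = 0 gives f = m g sin θ − P = 358.7 − 204 = 154.7 N (up-slope positive).
Static friction can supply at most μ_s N = 98.66 N.
Since |154.7| > 98.66 N, static friction cannot hold it; the casting slides down the incline and kinetic friction applies: f = μ_k N = 0.13 × 429 = 55.8 N.

f ≈ 55.8 N (up the incline)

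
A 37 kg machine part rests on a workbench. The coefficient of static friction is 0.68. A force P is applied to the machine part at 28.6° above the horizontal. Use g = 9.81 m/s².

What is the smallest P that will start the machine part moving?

P ≈ 205 N

N = m g − P sin α (the pull lifts the machine part).
At impending slip, P cos α = μ_s N = μ_s (m g − P sin α).
Solving: P (cos α + μ_s sin α) = μ_s m g → P = 0.68×363/(cos 28.6° + 0.68 sin 28.6°) = 247/1.203 = 205 N.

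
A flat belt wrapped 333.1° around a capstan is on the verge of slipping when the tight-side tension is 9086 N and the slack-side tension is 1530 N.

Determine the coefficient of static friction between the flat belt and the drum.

T₂/T₁ = e^{μβ} → μ = ln(T₂/T₁)/β.
β = 333.1° = 5.814 rad.
μ = ln(9086/1530)/5.814 = ln(5.939)/5.814 = 0.306.

μ ≈ 0.306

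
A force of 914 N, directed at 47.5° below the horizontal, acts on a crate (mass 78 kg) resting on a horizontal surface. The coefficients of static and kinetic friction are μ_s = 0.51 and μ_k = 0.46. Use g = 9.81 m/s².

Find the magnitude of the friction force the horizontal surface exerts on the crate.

f ≈ 617 N

The vertical component of P adds to the normal force: N = m g + P sin α = 765.2 + 673.9 = 1439 N.
Horizontally, friction must balance P cos α = 617.5 N.
The static-friction limit is μ_s N = 733.9 N.
617.5 ≤ 733.9 N → static; friction equals the required 617 N.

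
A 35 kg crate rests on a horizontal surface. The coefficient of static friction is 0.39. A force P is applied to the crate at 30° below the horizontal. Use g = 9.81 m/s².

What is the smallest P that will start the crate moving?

N = m g + P sin α (the push presses the crate into the horizontal surface).
At impending slip, P cos α = μ_s N = μ_s (m g + P sin α).
Solving: P (cos α − μ_s sin α) = μ_s m g → P = 0.39×343/(cos 30° − 0.39 sin 30°) = 134/0.671 = 200 N.

P ≈ 200 N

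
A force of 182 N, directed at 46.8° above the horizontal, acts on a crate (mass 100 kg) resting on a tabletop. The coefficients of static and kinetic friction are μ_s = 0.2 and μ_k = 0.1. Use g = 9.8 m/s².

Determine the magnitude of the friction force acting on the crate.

N = m g − P sin α = 980 − 182×sin 46.8° = 847.3 N.
For equilibrium, f = P cos α = 182×cos 46.8° = 124.6 N.
μ_s N = 0.2 × 847.3 = 169.5 N.
Since 124.6 N does not exceed the limit, the crate stays at rest and f = 125 N.

f ≈ 125 N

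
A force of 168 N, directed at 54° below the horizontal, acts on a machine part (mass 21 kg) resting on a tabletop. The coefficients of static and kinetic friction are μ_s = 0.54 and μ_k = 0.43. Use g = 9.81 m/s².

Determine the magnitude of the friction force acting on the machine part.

f ≈ 98.7 N

N = m g + P sin α = 206 + 168×sin 54° = 341.9 N.
For equilibrium, f = P cos α = 168×cos 54° = 98.75 N.
The static-friction limit is μ_s N = 184.6 N.
Since 98.75 N does not exceed the limit, the machine part stays at rest and f = 98.7 N.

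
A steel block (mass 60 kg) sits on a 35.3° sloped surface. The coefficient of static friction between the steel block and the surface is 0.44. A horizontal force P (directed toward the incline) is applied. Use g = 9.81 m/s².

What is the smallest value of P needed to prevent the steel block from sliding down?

P_min ≈ 120 N

The steel block tends to slide down (tan θ > μ_s), so at the point of impending slip friction acts up-slope at its limit: f = μ_s N.
Perpendicular to the incline: N = m g cos θ + P sin θ.
Along the incline: P cos θ + μ_s N = m g sin θ, i.e. P cos θ + μ_s (m g cos θ + P sin θ) = m g sin θ.
Solving, P (cos θ + μ_s sin θ) = m g (sin θ − μ_s cos θ), so P = 589×0.2188/1.07 = 120 N.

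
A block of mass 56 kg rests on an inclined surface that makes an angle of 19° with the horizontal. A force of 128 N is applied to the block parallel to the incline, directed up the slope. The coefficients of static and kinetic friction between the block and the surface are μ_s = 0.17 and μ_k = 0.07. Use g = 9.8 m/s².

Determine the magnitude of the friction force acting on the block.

Normal force: N = m g cos θ = 56 × 9.8 × cos 19° = 518.9 N.
For equilibrium along the incline the friction force must supply f = m g sin θ − P = 178.7 − 128 = 50.67 N (positive meaning up-slope).
The static-friction ceiling is μ_s N = 0.17 × 518.9 = 88.21 N.
Since |50.67| ≤ 88.21 N, the block remains in static equilibrium and friction takes exactly the required value.

f ≈ 50.7 N (up the incline)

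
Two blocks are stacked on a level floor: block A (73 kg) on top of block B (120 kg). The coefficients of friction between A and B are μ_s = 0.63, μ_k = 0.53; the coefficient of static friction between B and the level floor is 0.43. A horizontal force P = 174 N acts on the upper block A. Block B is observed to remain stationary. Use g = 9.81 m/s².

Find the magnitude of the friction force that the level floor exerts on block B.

f ≈ 174 N

Normal force at the A–B interface: N₁ = m_A g = 716.1 N.
So the A–B interface can sustain at most μ_s N₁ = 451.2 N of static friction.
Since P = 174 N ≤ 451.2 N, A does not slip on B; friction on A equals P = 174 N.
B experiences an equal 174 N forward from A (third law). B is in equilibrium, so the floor supplies f₂ = 174 N of static friction (limit μ_s(m_A+m_B)g = 814.1 N, not exceeded).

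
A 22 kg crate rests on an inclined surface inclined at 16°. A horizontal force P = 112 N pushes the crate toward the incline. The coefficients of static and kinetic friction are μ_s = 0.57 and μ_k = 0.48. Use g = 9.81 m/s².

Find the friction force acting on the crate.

Resolve perpendicular to the incline: N = m g cos θ + P sin θ = 22×9.81×cos 16° + 112×sin 16° = 238.3 N.
Parallel to the incline: P cos θ − m g sin θ = 107.7 − 59.49 = 48.17 N; the friction needed to balance this is 48.17 N acting down the slope.
The limit of static friction is μ_s N = 135.8 N.
|f_req| = 48.17 ≤ 135.8 N → the crate is in equilibrium; friction equals the required value.

f ≈ 48.2 N (down the incline)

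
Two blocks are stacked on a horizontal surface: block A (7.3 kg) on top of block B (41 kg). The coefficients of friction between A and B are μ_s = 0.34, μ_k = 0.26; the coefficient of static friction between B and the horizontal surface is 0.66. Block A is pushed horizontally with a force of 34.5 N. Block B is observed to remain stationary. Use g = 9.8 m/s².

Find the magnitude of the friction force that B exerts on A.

f ≈ 18.6 N

Normal force at the A–B interface: N₁ = m_A g = 71.54 N.
So the A–B interface can sustain at most μ_s N₁ = 24.32 N of static friction.
P = 34.5 N exceeds that limit, so A slips over B and the interface friction becomes kinetic: f₁ = μ_k N₁ = 0.26×71.54 = 18.6 N.
By Newton's third law B feels 18.6 N forward from A. With B stationary, the floor's static friction on B balances it: f₂ = 18.6 N (well within μ_s(m_A+m_B)g = 312.4 N).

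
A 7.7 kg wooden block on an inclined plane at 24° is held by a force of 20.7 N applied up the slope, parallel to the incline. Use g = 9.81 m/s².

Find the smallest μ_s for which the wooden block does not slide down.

μ_s,min ≈ 0.145

N = m g cos θ = 69.01 N.
Friction must make up the shortfall along the incline: f = m g sin θ − P = 30.72 − 20.7 = 10.02 N.
At the threshold f = μ_s N, so μ_s,min = 10.02/69.01 = 0.145.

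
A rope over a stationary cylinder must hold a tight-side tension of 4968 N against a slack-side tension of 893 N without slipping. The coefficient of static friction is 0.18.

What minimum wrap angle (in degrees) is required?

T₂/T₁ = e^{μβ} → β = ln(T₂/T₁)/μ.
β = ln(4968/893)/0.18 = 1.716/0.18 = 9.534 rad.
In degrees: β = 9.534 × 180/π = 546°.

β_min ≈ 546°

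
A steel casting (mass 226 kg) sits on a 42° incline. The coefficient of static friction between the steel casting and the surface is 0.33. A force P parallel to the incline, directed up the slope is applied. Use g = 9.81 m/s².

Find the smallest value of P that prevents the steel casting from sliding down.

P_min ≈ 940 N

The steel casting tends to slide down (tan θ > μ_s), so at the point of impending slip friction acts up-slope at its limit: f = μ_s N.
P is parallel to the surface, so N = m g cos θ = 1650 N.
Along the incline: P + μ_s N = m g sin θ, so P = 1480 − 0.33×1650 = 940 N.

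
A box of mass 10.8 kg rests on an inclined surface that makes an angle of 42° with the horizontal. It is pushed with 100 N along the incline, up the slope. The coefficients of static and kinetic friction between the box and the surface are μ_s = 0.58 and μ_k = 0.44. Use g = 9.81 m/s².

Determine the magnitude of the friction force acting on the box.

The normal reaction is N = m g cos θ = 78.73 N.
The friction needed for equilibrium is m g sin θ − P = 70.89 − 100 = -29.11 N, measured positive up-slope.
The static-friction ceiling is μ_s N = 0.58 × 78.73 = 45.67 N.
Since |-29.11| ≤ 45.67 N, the box remains in static equilibrium and friction takes exactly the required value.

f ≈ 29.1 N (down the incline)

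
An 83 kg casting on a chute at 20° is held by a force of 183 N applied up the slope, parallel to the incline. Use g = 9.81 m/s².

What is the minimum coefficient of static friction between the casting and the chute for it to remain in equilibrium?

N = m g cos θ = 765.1 N.
Friction must make up the shortfall along the incline: f = m g sin θ − P = 278.5 − 183 = 95.48 N.
At the threshold f = μ_s N, so μ_s,min = 95.48/765.1 = 0.125.

μ_s,min ≈ 0.125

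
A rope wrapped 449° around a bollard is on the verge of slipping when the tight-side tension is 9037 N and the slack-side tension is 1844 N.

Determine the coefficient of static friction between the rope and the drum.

μ ≈ 0.203

T₂/T₁ = e^{μβ} → μ = ln(T₂/T₁)/β.
β = 449° = 7.837 rad.
μ = ln(9037/1844)/7.837 = ln(4.901)/7.837 = 0.203.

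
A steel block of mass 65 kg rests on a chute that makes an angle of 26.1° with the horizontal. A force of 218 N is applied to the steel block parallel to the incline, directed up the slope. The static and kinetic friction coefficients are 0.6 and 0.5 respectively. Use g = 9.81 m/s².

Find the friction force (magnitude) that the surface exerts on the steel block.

Normal force: N = m g cos θ = 65 × 9.81 × cos 26.1° = 572.6 N.
The friction needed for equilibrium is m g sin θ − P = 280.5 − 218 = 62.53 N, measured positive up-slope.
The static-friction ceiling is μ_s N = 0.6 × 572.6 = 343.6 N.
Since |62.53| ≤ 343.6 N, no slip — friction simply equals what equilibrium demands.

f ≈ 62.5 N (up the incline)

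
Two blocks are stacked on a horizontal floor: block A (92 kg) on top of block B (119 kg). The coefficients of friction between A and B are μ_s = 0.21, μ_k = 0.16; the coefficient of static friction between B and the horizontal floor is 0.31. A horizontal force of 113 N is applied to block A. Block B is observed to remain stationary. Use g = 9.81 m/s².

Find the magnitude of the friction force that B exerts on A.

f ≈ 113 N

Between the blocks, N₁ = m_A g = 902.5 N.
So the A–B interface can sustain at most μ_s N₁ = 189.5 N of static friction.
Since P = 113 N ≤ 189.5 N, A does not slip on B; friction on A equals P = 113 N.
By Newton's third law B feels 113 N forward from A. With B stationary, the floor's static friction on B balances it: f₂ = 113 N (well within μ_s(m_A+m_B)g = 641.7 N).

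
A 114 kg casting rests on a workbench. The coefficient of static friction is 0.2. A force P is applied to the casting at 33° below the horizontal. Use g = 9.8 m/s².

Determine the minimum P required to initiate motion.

P ≈ 306 N

N = m g + P sin α (the push presses the casting into the workbench).
At impending slip, P cos α = μ_s N = μ_s (m g + P sin α).
Solving: P (cos α − μ_s sin α) = μ_s m g → P = 0.2×1120/(cos 33° − 0.2 sin 33°) = 223/0.7297 = 306 N.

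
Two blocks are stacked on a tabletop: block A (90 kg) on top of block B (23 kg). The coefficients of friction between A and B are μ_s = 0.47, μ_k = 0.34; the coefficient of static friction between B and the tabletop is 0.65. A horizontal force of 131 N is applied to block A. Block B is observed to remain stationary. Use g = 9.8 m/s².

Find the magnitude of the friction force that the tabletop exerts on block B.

Between the blocks, N₁ = m_A g = 882 N.
So the A–B interface can sustain at most μ_s N₁ = 414.5 N of static friction.
P = 131 N is within that limit, so A and B move together (both at rest); the A–B friction is simply f₁ = P = 131 N.
By Newton's third law B feels 131 N forward from A. With B stationary, the floor's static friction on B balances it: f₂ = 131 N (well within μ_s(m_A+m_B)g = 719.8 N).

f ≈ 131 N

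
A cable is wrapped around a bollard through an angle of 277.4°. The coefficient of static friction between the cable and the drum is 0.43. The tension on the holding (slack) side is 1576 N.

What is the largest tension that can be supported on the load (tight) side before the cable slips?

T_max ≈ 12600 N

At impending slip the capstan equation gives T₂/T₁ = e^{μβ} with β in radians.
β = 277.4° × π/180 = 4.842 rad.
e^{μβ} = e^{0.43×4.842} = 8.019.
T₂ = T₁ · e^{μβ} = 1576 × 8.019 = 12600 N.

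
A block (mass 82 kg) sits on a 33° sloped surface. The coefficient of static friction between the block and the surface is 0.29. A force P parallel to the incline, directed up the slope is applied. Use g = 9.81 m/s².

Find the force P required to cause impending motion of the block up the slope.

At impending motion up the slope, friction acts down-slope at its limit: f = μ_s N.
P is parallel to the surface, so N = m g cos θ = 675 N.
Along the incline: P = m g sin θ + μ_s N = 438 + 0.29×675 = 634 N.

P ≈ 634 N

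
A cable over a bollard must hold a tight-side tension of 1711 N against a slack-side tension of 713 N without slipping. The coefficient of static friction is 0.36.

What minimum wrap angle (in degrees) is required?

β_min ≈ 139°

T₂/T₁ = e^{μβ} → β = ln(T₂/T₁)/μ.
β = ln(1711/713)/0.36 = 0.8754/0.36 = 2.432 rad.
In degrees: β = 2.432 × 180/π = 139°.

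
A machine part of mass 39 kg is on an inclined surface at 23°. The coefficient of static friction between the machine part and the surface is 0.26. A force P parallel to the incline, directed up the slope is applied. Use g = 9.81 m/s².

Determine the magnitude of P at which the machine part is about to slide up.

P ≈ 241 N

At impending motion up the slope, friction acts down-slope at its limit: f = μ_s N.
P is parallel to the surface, so N = m g cos θ = 352 N.
Along the incline: P = m g sin θ + μ_s N = 149 + 0.26×352 = 241 N.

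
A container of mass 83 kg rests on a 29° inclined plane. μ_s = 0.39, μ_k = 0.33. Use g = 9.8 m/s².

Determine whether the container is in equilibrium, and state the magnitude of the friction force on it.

N = m g cos θ = 711 N.
Down-slope weight component: m g sin θ = 394 N.
μ_s N = 277 N.
394 > 277 N, so it slides; kinetic friction f = μ_k N = 0.33×711 = 235 N.

f ≈ 235 N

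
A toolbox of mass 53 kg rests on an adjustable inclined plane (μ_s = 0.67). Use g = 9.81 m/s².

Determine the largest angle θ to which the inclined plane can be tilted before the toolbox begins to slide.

At the slip threshold, m g sin θ = μ_s · m g cos θ, so tan θ = μ_s.
θ_max = arctan(0.67) = 33.8°.

θ_max ≈ 33.8°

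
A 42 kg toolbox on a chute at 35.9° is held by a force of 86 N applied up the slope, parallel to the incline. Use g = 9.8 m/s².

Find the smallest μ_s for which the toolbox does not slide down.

μ_s,min ≈ 0.466

N = m g cos θ = 333.4 N.
Friction must make up the shortfall along the incline: f = m g sin θ − P = 241.4 − 86 = 155.4 N.
At the threshold f = μ_s N, so μ_s,min = 155.4/333.4 = 0.466.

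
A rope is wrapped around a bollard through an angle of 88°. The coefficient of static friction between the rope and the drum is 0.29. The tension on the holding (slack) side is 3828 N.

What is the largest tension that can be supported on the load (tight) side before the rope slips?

T_max ≈ 5980 N

At impending slip the capstan equation gives T₂/T₁ = e^{μβ} with β in radians.
β = 88° × π/180 = 1.536 rad.
e^{μβ} = e^{0.29×1.536} = 1.561.
T₂ = T₁ · e^{μβ} = 3828 × 1.561 = 5980 N.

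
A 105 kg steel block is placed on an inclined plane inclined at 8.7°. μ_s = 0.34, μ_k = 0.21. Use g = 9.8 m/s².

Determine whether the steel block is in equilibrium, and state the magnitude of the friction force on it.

f ≈ 156 N

N = m g cos θ = 1020 N.
Down-slope weight component: m g sin θ = 156 N.
μ_s N = 346 N.
156 ≤ 346 N, so it stays put; friction = 156 N.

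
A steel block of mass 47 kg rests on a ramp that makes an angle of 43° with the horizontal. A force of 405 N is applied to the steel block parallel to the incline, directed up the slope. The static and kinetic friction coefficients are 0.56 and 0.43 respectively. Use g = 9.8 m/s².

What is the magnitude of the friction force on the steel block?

Normal force: N = m g cos θ = 47 × 9.8 × cos 43° = 336.9 N.
Parallel to the incline, ΣF = 0 gives f = m g sin θ − P = 314.1 − 405 = -90.87 N (up-slope positive).
The static-friction ceiling is μ_s N = 0.56 × 336.9 = 188.6 N.
Since |-90.87| ≤ 188.6 N, no slip — friction simply equals what equilibrium demands.

f ≈ 90.9 N (down the incline)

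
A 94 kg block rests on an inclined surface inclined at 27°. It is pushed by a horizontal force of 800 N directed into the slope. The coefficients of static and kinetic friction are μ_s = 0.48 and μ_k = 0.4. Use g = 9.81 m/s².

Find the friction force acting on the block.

f ≈ 294 N (down the incline)

Normal direction: N = m g cos θ + P sin θ = 1185 N.
Along the incline, the net driving force (taking up-slope positive) is P cos θ − m g sin θ = 712.8 − 418.6 = 294.2 N, so equilibrium requires friction f = -294.2 N (down-slope).
Maximum static friction: μ_s N = 0.48 × 1185 = 568.7 N.
|f_req| = 294.2 ≤ 568.7 N → the block is in equilibrium; friction equals the required value.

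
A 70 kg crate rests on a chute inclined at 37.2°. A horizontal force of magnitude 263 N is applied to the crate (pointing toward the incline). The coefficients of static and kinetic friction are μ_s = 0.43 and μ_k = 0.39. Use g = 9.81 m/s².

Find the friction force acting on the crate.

Resolve perpendicular to the incline: N = m g cos θ + P sin θ = 70×9.81×cos 37.2° + 263×sin 37.2° = 706 N.
Along the incline, the net driving force (taking up-slope positive) is P cos θ − m g sin θ = 209.5 − 415.2 = -205.7 N, so equilibrium requires friction f = 205.7 N (up-slope).
Maximum static friction: μ_s N = 0.43 × 706 = 303.6 N.
Since 205.7 N is within the 303.6 N limit, the crate stays put and friction is exactly 206 N.

f ≈ 206 N (up the incline)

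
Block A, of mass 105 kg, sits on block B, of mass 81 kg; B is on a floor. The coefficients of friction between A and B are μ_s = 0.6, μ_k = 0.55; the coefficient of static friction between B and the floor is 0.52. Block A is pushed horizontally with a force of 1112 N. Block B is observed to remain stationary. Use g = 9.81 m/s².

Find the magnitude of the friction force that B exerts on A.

f ≈ 567 N

The normal force B exerts on A is simply A's weight, N₁ = 1030 N.
So the A–B interface can sustain at most μ_s N₁ = 618 N of static friction.
Since P = 1112 N > 618 N, A slides on B; the A–B friction is kinetic: f₁ = μ_k N₁ = 0.55×1030 = 567 N.
By Newton's third law B feels 567 N forward from A. With B stationary, the floor's static friction on B balances it: f₂ = 567 N (well within μ_s(m_A+m_B)g = 948.8 N).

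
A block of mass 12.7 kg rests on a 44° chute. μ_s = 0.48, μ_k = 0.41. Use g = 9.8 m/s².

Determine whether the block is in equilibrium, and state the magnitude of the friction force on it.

N = m g cos θ = 89.5 N.
Down-slope weight component: m g sin θ = 86.5 N.
μ_s N = 43 N.
86.5 > 43 N, so it slides; kinetic friction f = μ_k N = 0.41×89.5 = 36.7 N.

f ≈ 36.7 N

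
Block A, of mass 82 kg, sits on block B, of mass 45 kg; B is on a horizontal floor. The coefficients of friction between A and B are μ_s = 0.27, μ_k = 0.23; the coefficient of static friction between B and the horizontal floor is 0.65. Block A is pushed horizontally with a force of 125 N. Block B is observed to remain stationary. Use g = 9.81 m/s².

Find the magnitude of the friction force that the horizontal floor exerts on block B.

Normal force at the A–B interface: N₁ = m_A g = 804.4 N.
So the A–B interface can sustain at most μ_s N₁ = 217.2 N of static friction.
Since P = 125 N ≤ 217.2 N, A does not slip on B; friction on A equals P = 125 N.
By Newton's third law B feels 125 N forward from A. With B stationary, the floor's static friction on B balances it: f₂ = 125 N (well within μ_s(m_A+m_B)g = 809.8 N).

f ≈ 125 N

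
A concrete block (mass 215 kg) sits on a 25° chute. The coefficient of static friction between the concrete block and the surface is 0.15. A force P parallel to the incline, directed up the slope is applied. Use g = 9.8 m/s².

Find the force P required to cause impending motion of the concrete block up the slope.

At impending motion up the slope, friction acts down-slope at its limit: f = μ_s N.
P is parallel to the surface, so N = m g cos θ = 1910 N.
Along the incline: P = m g sin θ + μ_s N = 890 + 0.15×1910 = 1180 N.

P ≈ 1180 N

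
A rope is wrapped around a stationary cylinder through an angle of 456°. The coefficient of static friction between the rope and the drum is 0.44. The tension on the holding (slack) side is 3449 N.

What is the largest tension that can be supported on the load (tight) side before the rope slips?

At impending slip the capstan equation gives T₂/T₁ = e^{μβ} with β in radians.
β = 456° × π/180 = 7.959 rad.
e^{μβ} = e^{0.44×7.959} = 33.18.
T₂ = T₁ · e^{μβ} = 3449 × 33.18 = 114000 N.

T_max ≈ 114000 N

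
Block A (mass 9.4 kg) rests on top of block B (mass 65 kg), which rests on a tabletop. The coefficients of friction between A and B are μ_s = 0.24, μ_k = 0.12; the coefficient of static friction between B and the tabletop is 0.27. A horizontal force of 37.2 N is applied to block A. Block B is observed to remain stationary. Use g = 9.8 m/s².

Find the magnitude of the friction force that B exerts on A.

Between the blocks, N₁ = m_A g = 92.12 N.
Maximum static friction on A from B: μ_s N₁ = 0.24×92.12 = 22.11 N.
P = 37.2 N exceeds that limit, so A slips over B and the interface friction becomes kinetic: f₁ = μ_k N₁ = 0.12×92.12 = 11.1 N.
B experiences an equal 11.1 N forward from A (third law). B is in equilibrium, so the floor supplies f₂ = 11.1 N of static friction (limit μ_s(m_A+m_B)g = 196.9 N, not exceeded).

f ≈ 11.1 N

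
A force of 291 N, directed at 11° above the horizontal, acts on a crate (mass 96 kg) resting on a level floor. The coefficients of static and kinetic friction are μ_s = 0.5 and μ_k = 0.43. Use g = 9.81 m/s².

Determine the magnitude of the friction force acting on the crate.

The vertical component of P reduces the normal force: N = m g − P sin α = 941.8 − 55.53 = 886.2 N.
The horizontal driving force is P cos α = 285.7 N, so equilibrium needs friction f = 285.7 N.
The static-friction limit is μ_s N = 443.1 N.
285.7 ≤ 443.1 N → static; friction equals the required 286 N.

f ≈ 286 N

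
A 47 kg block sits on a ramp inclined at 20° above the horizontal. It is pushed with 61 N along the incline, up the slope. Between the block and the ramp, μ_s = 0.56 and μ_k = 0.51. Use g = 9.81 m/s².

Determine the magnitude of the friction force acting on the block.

f ≈ 96.7 N (up the incline)

Normal force: N = m g cos θ = 47 × 9.81 × cos 20° = 433.3 N.
The friction needed for equilibrium is m g sin θ − P = 157.7 − 61 = 96.7 N, measured positive up-slope.
The static-friction ceiling is μ_s N = 0.56 × 433.3 = 242.6 N.
Since |96.7| ≤ 242.6 N, the block remains in static equilibrium and friction takes exactly the required value.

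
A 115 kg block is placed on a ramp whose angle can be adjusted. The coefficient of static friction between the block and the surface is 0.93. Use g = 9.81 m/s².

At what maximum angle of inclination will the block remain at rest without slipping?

θ_max ≈ 42.9°

At the slip threshold, m g sin θ = μ_s · m g cos θ, so tan θ = μ_s.
θ_max = arctan(0.93) = 42.9°.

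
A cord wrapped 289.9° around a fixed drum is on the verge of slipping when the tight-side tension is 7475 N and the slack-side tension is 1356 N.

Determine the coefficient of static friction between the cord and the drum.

T₂/T₁ = e^{μβ} → μ = ln(T₂/T₁)/β.
β = 289.9° = 5.06 rad.
μ = ln(7475/1356)/5.06 = ln(5.513)/5.06 = 0.337.

μ ≈ 0.337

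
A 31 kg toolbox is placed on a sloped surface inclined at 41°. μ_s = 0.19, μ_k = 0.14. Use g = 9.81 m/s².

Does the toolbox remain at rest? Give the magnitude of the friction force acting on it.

f ≈ 32.1 N

N = m g cos θ = 230 N.
Down-slope weight component: m g sin θ = 200 N.
μ_s N = 43.6 N.
200 > 43.6 N, so it slides; kinetic friction f = μ_k N = 0.14×230 = 32.1 N.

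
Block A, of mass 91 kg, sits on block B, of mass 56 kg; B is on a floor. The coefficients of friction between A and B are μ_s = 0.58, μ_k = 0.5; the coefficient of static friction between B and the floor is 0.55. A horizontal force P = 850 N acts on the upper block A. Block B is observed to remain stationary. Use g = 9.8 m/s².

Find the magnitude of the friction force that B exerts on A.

The normal force B exerts on A is simply A's weight, N₁ = 891.8 N.
Maximum static friction on A from B: μ_s N₁ = 0.58×891.8 = 517.2 N.
P = 850 N exceeds that limit, so A slips over B and the interface friction becomes kinetic: f₁ = μ_k N₁ = 0.5×891.8 = 446 N.
B experiences an equal 446 N forward from A (third law). B is in equilibrium, so the floor supplies f₂ = 446 N of static friction (limit μ_s(m_A+m_B)g = 792.3 N, not exceeded).

f ≈ 446 N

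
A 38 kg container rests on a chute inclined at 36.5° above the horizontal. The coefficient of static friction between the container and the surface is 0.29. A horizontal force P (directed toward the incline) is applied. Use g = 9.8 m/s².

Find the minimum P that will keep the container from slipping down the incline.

The container tends to slide down (tan θ > μ_s), so at the point of impending slip friction acts up-slope at its limit: f = μ_s N.
Perpendicular to the incline: N = m g cos θ + P sin θ.
Along the incline: P cos θ + μ_s N = m g sin θ, i.e. P cos θ + μ_s (m g cos θ + P sin θ) = m g sin θ.
Solving, P (cos θ + μ_s sin θ) = m g (sin θ − μ_s cos θ), so P = 372×0.3617/0.9764 = 138 N.

P_min ≈ 138 N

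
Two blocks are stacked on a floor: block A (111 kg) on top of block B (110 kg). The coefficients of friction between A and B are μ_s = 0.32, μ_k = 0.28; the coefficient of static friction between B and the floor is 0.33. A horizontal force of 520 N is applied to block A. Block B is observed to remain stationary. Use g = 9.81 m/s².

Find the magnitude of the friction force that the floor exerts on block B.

f ≈ 305 N

Between the blocks, N₁ = m_A g = 1089 N.
Maximum static friction on A from B: μ_s N₁ = 0.32×1089 = 348.5 N.
Since P = 520 N > 348.5 N, A slides on B; the A–B friction is kinetic: f₁ = μ_k N₁ = 0.28×1089 = 305 N.
B experiences an equal 305 N forward from A (third law). B is in equilibrium, so the floor supplies f₂ = 305 N of static friction (limit μ_s(m_A+m_B)g = 715.4 N, not exceeded).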